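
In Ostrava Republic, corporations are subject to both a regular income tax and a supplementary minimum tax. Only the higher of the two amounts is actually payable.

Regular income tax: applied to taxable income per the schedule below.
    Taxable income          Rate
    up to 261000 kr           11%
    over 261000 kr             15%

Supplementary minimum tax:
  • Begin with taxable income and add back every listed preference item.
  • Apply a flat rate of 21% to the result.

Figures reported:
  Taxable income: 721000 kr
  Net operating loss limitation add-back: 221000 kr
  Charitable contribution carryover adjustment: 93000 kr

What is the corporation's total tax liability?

217350 kr

Regular income tax:
  261000 kr × 11% = 28710 kr
  460000 kr × 15% = 69000 kr
  → 97710 kr

Supplementary minimum tax:
  Adjusted income: 721000 kr + 221000 kr + 93000 kr = 1035000 kr
  1035000 kr × 21% = 217350 kr

217350 kr > 97710 kr, so the supplementary minimum tax is the binding amount.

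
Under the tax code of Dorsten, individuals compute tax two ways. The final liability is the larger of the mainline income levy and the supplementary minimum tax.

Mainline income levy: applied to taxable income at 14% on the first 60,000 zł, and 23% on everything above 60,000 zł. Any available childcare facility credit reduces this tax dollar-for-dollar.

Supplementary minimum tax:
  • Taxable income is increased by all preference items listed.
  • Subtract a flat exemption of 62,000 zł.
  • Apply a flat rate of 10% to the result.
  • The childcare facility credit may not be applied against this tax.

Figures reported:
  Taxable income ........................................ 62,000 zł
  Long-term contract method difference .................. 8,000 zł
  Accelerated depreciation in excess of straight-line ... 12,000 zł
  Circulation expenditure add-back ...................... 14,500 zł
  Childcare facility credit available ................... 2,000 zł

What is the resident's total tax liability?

Supplementary minimum tax:
  Adjusted income: 62,000 zł + 8,000 zł + 12,000 zł + 14,500 zł = 96,500 zł
  Less exemption 62,000 zł → base 34,500 zł
  34,500 zł × 10% = 3,450 zł

Mainline income levy:
  60,000 zł × 14% = 8,400 zł
  2,000 zł × 23% = 460 zł
  → 8,860 zł
  Less childcare facility credit 2,000 zł → 6,860 zł

6,860 zł > 3,450 zł, so the mainline income levy governs.

6,860 zł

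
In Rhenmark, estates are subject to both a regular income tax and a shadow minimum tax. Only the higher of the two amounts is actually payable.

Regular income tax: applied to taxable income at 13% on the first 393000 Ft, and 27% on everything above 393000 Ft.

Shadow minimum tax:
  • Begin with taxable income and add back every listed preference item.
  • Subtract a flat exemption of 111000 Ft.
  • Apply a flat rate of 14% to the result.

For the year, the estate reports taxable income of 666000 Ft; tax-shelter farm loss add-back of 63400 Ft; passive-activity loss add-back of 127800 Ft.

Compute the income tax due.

Regular income tax:
  393000 Ft × 13% = 51090 Ft
  273000 Ft × 27% = 73710 Ft
  → 124800 Ft

Shadow minimum tax:
  Adjusted income: 666000 Ft + 63400 Ft + 127800 Ft = 857200 Ft
  Less exemption 111000 Ft → base 746200 Ft
  746200 Ft × 14% = 104468 Ft

124800 Ft > 104468 Ft, so the regular income tax governs.

124800 Ft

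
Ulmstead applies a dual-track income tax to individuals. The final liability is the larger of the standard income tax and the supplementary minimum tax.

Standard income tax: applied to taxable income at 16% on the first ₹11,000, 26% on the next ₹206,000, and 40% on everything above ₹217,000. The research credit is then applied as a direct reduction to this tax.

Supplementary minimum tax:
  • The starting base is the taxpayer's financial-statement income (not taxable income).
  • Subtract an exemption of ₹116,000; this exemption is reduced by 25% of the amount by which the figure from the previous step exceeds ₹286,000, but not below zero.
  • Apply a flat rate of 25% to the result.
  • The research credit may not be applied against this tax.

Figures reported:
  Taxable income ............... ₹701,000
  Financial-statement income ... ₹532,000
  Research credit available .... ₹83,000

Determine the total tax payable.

Standard income tax:
  ₹11,000 × 16% = ₹1,760
  ₹206,000 × 26% = ₹53,560
  ₹484,000 × 40% = ₹193,600
  → ₹248,920
  Less research credit ₹83,000 → ₹165,920

Supplementary minimum tax:
  Base (financial-statement income): ₹532,000
  Exemption: ₹116,000 − 25% × (₹532,000 − ₹286,000) = ₹116,000 − ₹61,500 = ₹54,500
  Base: ₹532,000 − ₹54,500 = ₹477,500
  ₹477,500 × 25% = ₹119,375

₹165,920 > ₹119,375, so the standard income tax governs.

₹165,920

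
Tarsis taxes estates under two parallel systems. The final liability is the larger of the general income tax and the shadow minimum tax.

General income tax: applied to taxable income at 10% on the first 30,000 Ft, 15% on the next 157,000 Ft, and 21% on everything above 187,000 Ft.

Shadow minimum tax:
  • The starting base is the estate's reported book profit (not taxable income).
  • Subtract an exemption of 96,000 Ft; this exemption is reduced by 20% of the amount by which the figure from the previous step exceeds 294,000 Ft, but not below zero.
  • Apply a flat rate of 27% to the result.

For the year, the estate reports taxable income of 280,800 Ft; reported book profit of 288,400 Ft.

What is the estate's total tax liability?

51,948 Ft

Shadow minimum tax:
  Base (reported book profit): 288,400 Ft
  Exemption: 288,400 Ft ≤ 294,000 Ft, so full 96,000 Ft applies
  Base: 288,400 Ft − 96,000 Ft = 192,400 Ft
  192,400 Ft × 27% = 51,948 Ft

General income tax:
  30,000 Ft × 10% = 3,000 Ft
  157,000 Ft × 15% = 23,550 Ft
  93,800 Ft × 21% = 19,698 Ft
  → 46,248 Ft

51,948 Ft > 46,248 Ft, so the shadow minimum tax is the binding amount.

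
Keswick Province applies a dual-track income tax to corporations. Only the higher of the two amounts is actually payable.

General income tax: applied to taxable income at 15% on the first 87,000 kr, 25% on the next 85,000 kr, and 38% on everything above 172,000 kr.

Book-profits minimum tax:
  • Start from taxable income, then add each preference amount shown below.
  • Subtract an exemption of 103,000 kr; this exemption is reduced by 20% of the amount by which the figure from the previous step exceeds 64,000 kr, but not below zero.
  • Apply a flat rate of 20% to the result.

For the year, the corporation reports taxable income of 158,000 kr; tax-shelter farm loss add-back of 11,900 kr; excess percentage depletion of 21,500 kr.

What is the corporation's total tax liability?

30,800 kr

General income tax:
  87,000 kr × 15% = 13,050 kr
  71,000 kr × 25% = 17,750 kr
  → 30,800 kr

Book-profits minimum tax:
  Adjusted income: 158,000 kr + 11,900 kr + 21,500 kr = 191,400 kr
  Exemption: 103,000 kr − 20% × (191,400 kr − 64,000 kr) = 103,000 kr − 25,480 kr = 77,520 kr
  Base: 191,400 kr − 77,520 kr = 113,880 kr
  113,880 kr × 20% = 22,776 kr

30,800 kr > 22,776 kr, so the general income tax governs.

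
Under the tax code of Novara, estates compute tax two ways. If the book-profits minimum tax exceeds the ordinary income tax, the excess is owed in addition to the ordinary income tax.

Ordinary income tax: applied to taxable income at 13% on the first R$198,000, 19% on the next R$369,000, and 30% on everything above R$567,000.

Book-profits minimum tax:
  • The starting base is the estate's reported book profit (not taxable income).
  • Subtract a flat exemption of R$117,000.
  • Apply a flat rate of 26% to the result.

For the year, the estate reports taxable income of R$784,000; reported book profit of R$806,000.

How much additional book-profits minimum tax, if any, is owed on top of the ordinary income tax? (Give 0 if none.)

R$18,190

Book-profits minimum tax:
  Base (reported book profit): R$806,000
  Less exemption R$117,000 → base R$689,000
  R$689,000 × 26% = R$179,140

Ordinary income tax:
  R$198,000 × 13% = R$25,740
  R$369,000 × 19% = R$70,110
  R$217,000 × 30% = R$65,100
  → R$160,950

Excess of book-profits minimum tax over ordinary income tax: R$179,140 − R$160,950 = R$18,190.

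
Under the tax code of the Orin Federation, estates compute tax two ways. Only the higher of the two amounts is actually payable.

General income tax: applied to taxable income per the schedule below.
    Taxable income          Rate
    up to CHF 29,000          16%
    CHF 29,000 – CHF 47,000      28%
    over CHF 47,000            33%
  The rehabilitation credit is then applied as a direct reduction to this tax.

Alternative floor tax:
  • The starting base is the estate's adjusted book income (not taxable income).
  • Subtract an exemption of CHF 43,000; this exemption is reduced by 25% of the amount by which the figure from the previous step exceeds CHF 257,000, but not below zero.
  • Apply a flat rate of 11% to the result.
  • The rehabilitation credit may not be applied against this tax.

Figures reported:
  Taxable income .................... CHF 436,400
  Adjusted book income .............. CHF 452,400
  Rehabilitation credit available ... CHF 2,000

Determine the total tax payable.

CHF 136,182

General income tax:
  CHF 29,000 × 16% = CHF 4,640
  CHF 18,000 × 28% = CHF 5,040
  CHF 389,400 × 33% = CHF 128,502
  → CHF 138,182
  Less rehabilitation credit CHF 2,000 → CHF 136,182

Alternative floor tax:
  Base (adjusted book income): CHF 452,400
  Exemption: 25% × (CHF 452,400 − CHF 257,000) = CHF 48,850 ≥ CHF 43,000, so the exemption is fully phased out
  Base: CHF 452,400 − CHF 0 = CHF 452,400
  CHF 452,400 × 11% = CHF 49,764

CHF 136,182 > CHF 49,764, so the general income tax governs.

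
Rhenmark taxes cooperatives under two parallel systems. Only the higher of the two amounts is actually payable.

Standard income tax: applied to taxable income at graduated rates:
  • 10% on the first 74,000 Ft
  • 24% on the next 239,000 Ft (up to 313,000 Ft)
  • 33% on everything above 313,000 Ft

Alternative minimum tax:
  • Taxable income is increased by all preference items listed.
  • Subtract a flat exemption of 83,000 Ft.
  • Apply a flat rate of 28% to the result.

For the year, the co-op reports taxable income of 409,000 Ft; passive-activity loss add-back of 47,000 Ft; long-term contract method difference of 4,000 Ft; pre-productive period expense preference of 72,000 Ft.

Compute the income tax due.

Alternative minimum tax:
  Adjusted income: 409,000 Ft + 47,000 Ft + 4,000 Ft + 72,000 Ft = 532,000 Ft
  Less exemption 83,000 Ft → base 449,000 Ft
  449,000 Ft × 28% = 125,720 Ft

Standard income tax:
  74,000 Ft × 10% = 7,400 Ft
  239,000 Ft × 24% = 57,360 Ft
  96,000 Ft × 33% = 31,680 Ft
  → 96,440 Ft

125,720 Ft > 96,440 Ft, so the alternative minimum tax is the binding amount.

125,720 Ft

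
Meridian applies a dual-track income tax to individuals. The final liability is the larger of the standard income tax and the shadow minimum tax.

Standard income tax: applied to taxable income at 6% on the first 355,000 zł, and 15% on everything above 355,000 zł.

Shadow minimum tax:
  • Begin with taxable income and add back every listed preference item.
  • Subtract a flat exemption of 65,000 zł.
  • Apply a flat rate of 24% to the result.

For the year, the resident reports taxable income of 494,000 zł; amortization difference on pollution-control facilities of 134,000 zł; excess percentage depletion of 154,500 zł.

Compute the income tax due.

172,200 zł

Standard income tax:
  355,000 zł × 6% = 21,300 zł
  139,000 zł × 15% = 20,850 zł
  → 42,150 zł

Shadow minimum tax:
  Adjusted income: 494,000 zł + 134,000 zł + 154,500 zł = 782,500 zł
  Less exemption 65,000 zł → base 717,500 zł
  717,500 zł × 24% = 172,200 zł

172,200 zł > 42,150 zł, so the shadow minimum tax is the binding amount.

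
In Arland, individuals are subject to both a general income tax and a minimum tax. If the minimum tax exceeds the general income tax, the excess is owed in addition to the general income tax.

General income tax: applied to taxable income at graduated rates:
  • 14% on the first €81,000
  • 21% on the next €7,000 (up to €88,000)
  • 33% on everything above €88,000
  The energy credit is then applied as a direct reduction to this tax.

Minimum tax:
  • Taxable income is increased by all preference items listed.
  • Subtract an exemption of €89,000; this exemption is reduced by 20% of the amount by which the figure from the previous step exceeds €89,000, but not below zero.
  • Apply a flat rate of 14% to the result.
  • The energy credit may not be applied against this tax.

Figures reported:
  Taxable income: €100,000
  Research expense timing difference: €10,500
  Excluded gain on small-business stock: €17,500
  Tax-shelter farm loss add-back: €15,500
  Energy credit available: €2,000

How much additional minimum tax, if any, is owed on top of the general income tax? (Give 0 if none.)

General income tax:
  €81,000 × 14% = €11,340
  €7,000 × 21% = €1,470
  €12,000 × 33% = €3,960
  → €16,770
  Less energy credit €2,000 → €14,770

Minimum tax:
  Adjusted income: €100,000 + €10,500 + €17,500 + €15,500 = €143,500
  Exemption: €89,000 − 20% × (€143,500 − €89,000) = €89,000 − €10,900 = €78,100
  Base: €143,500 − €78,100 = €65,400
  €65,400 × 14% = €9,156

€9,156 ≤ €14,770, so no add-on is due.

€0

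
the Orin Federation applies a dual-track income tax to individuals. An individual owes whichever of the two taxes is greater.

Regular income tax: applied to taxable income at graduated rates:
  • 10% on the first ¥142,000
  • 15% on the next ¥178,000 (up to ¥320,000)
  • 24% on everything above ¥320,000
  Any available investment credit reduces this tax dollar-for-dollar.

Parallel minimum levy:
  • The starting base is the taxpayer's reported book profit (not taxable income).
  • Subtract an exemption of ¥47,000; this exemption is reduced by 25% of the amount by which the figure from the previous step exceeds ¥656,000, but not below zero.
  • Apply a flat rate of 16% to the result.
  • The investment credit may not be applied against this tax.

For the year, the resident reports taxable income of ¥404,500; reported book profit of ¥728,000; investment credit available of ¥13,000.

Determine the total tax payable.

Parallel minimum levy:
  Base (reported book profit): ¥728,000
  Exemption: ¥47,000 − 25% × (¥728,000 − ¥656,000) = ¥47,000 − ¥18,000 = ¥29,000
  Base: ¥728,000 − ¥29,000 = ¥699,000
  ¥699,000 × 16% = ¥111,840

Regular income tax:
  ¥142,000 × 10% = ¥14,200
  ¥178,000 × 15% = ¥26,700
  ¥84,500 × 24% = ¥20,280
  → ¥61,180
  Less investment credit ¥13,000 → ¥48,180

¥111,840 > ¥48,180, so the parallel minimum levy is the binding amount.

¥111,840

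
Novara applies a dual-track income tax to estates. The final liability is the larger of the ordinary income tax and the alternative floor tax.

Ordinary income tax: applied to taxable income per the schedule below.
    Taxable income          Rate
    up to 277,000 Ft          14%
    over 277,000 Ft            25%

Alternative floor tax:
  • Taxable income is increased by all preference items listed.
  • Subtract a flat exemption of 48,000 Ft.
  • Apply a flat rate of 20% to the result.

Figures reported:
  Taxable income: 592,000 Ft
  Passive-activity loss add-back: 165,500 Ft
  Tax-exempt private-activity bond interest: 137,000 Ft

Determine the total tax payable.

Ordinary income tax:
  277,000 Ft × 14% = 38,780 Ft
  315,000 Ft × 25% = 78,750 Ft
  → 117,530 Ft

Alternative floor tax:
  Adjusted income: 592,000 Ft + 165,500 Ft + 137,000 Ft = 894,500 Ft
  Less exemption 48,000 Ft → base 846,500 Ft
  846,500 Ft × 20% = 169,300 Ft

169,300 Ft > 117,530 Ft, so the alternative floor tax is the binding amount.

169,300 Ft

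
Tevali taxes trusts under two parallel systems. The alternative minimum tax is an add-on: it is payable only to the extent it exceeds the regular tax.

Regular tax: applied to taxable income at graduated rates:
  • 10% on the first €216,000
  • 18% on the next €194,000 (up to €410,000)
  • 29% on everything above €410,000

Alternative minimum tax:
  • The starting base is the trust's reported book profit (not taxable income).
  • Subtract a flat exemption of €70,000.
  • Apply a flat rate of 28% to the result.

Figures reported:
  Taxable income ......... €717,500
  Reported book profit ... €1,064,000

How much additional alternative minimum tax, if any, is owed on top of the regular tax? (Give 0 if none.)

Alternative minimum tax:
  Base (reported book profit): €1,064,000
  Less exemption €70,000 → base €994,000
  €994,000 × 28% = €278,320

Regular tax:
  €216,000 × 10% = €21,600
  €194,000 × 18% = €34,920
  €307,500 × 29% = €89,175
  → €145,695

Excess of alternative minimum tax over regular tax: €278,320 − €145,695 = €132,625.

€132,625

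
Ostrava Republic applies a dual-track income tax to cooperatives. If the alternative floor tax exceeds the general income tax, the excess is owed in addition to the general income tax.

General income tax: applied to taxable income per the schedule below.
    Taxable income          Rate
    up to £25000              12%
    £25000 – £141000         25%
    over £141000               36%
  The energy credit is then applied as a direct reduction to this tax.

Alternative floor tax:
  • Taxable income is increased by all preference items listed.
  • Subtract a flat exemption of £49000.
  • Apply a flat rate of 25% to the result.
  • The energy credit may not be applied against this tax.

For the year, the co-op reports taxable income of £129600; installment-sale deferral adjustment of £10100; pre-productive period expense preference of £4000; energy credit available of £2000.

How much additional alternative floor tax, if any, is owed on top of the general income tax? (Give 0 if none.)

General income tax:
  £25000 × 12% = £3000
  £104600 × 25% = £26150
  → £29150
  Less energy credit £2000 → £27150

Alternative floor tax:
  Adjusted income: £129600 + £10100 + £4000 = £143700
  Less exemption £49000 → base £94700
  £94700 × 25% = £23675

£23675 ≤ £27150, so no add-on is due.

£0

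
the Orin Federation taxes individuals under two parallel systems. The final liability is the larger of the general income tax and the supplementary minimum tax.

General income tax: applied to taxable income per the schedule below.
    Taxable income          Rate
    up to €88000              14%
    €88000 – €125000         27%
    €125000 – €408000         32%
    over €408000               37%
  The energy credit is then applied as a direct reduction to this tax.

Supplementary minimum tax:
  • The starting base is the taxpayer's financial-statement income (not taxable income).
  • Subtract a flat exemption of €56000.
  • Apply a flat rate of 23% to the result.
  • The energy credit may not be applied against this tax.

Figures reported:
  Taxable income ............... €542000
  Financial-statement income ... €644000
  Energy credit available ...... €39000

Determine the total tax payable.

€135240

Supplementary minimum tax:
  Base (financial-statement income): €644000
  Less exemption €56000 → base €588000
  €588000 × 23% = €135240

General income tax:
  €88000 × 14% = €12320
  €37000 × 27% = €9990
  €283000 × 32% = €90560
  €134000 × 37% = €49580
  → €162450
  Less energy credit €39000 → €123450

€135240 > €123450, so the supplementary minimum tax is the binding amount.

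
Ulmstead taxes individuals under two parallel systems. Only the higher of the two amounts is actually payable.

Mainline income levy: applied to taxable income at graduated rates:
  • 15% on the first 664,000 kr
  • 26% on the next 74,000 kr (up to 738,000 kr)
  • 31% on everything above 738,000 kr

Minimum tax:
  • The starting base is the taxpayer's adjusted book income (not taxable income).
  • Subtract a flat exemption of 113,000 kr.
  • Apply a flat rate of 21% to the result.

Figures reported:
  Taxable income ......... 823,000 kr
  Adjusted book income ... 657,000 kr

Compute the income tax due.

145,190 kr

Minimum tax:
  Base (adjusted book income): 657,000 kr
  Less exemption 113,000 kr → base 544,000 kr
  544,000 kr × 21% = 114,240 kr

Mainline income levy:
  664,000 kr × 15% = 99,600 kr
  74,000 kr × 26% = 19,240 kr
  85,000 kr × 31% = 26,350 kr
  → 145,190 kr

145,190 kr > 114,240 kr, so the mainline income levy governs.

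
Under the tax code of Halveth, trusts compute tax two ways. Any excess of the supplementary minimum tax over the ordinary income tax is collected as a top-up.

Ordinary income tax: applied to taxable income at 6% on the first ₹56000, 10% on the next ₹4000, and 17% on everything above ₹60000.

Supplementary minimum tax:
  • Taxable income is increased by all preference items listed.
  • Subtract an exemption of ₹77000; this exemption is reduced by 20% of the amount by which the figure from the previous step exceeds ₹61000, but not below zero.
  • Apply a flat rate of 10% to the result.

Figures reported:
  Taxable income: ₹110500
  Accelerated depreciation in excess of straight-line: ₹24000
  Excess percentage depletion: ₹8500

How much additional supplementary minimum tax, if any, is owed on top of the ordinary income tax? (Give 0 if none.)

₹0

Ordinary income tax:
  ₹56000 × 6% = ₹3360
  ₹4000 × 10% = ₹400
  ₹50500 × 17% = ₹8585
  → ₹12345

Supplementary minimum tax:
  Adjusted income: ₹110500 + ₹24000 + ₹8500 = ₹143000
  Exemption: ₹77000 − 20% × (₹143000 − ₹61000) = ₹77000 − ₹16400 = ₹60600
  Base: ₹143000 − ₹60600 = ₹82400
  ₹82400 × 10% = ₹8240

₹8240 ≤ ₹12345, so no add-on is due.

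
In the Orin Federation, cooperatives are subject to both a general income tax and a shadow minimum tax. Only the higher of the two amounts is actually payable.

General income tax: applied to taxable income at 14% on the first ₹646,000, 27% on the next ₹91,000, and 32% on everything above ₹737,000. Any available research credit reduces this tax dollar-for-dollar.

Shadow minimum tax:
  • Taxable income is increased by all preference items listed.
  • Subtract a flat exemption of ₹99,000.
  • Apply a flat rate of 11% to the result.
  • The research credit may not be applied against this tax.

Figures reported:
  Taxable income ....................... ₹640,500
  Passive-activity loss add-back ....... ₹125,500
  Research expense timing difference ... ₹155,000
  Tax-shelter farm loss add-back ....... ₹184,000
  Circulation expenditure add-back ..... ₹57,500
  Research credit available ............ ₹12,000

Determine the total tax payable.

General income tax:
  ₹640,500 × 14% = ₹89,670
  Less research credit ₹12,000 → ₹77,670

Shadow minimum tax:
  Adjusted income: ₹640,500 + ₹125,500 + ₹155,000 + ₹184,000 + ₹57,500 = ₹1,162,500
  Less exemption ₹99,000 → base ₹1,063,500
  ₹1,063,500 × 11% = ₹116,985

₹116,985 > ₹77,670, so the shadow minimum tax is the binding amount.

₹116,985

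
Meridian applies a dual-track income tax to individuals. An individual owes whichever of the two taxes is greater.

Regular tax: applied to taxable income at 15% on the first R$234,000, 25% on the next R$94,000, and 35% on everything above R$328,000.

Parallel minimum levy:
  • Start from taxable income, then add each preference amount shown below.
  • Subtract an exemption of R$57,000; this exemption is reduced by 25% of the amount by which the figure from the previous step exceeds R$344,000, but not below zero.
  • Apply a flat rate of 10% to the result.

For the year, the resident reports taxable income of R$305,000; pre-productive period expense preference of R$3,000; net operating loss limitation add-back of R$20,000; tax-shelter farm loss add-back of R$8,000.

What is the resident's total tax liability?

R$52,850

Parallel minimum levy:
  Adjusted income: R$305,000 + R$3,000 + R$20,000 + R$8,000 = R$336,000
  Exemption: R$336,000 ≤ R$344,000, so full R$57,000 applies
  Base: R$336,000 − R$57,000 = R$279,000
  R$279,000 × 10% = R$27,900

Regular tax:
  R$234,000 × 15% = R$35,100
  R$71,000 × 25% = R$17,750
  → R$52,850

R$52,850 > R$27,900, so the regular tax governs.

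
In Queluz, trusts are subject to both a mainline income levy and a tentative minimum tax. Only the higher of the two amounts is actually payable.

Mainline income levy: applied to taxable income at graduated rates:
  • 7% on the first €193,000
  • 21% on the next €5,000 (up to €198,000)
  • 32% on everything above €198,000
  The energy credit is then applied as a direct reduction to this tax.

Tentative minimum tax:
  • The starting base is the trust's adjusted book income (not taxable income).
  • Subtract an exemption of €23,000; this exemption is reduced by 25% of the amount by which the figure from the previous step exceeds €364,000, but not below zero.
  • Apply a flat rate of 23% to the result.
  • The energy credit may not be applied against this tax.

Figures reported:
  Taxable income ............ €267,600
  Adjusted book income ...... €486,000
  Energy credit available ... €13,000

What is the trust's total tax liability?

€111,780

Tentative minimum tax:
  Base (adjusted book income): €486,000
  Exemption: 25% × (€486,000 − €364,000) = €30,500 ≥ €23,000, so the exemption is fully phased out
  Base: €486,000 − €0 = €486,000
  €486,000 × 23% = €111,780

Mainline income levy:
  €193,000 × 7% = €13,510
  €5,000 × 21% = €1,050
  €69,600 × 32% = €22,272
  → €36,832
  Less energy credit €13,000 → €23,832

€111,780 > €23,832, so the tentative minimum tax is the binding amount.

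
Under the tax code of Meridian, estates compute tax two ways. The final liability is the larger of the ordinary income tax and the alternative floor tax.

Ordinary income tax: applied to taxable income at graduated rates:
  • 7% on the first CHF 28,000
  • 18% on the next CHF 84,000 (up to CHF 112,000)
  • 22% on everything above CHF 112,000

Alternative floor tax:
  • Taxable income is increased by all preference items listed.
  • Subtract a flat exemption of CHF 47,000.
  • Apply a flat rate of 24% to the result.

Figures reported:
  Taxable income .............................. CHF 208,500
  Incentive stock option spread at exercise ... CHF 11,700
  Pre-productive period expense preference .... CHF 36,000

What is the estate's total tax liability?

Ordinary income tax:
  CHF 28,000 × 7% = CHF 1,960
  CHF 84,000 × 18% = CHF 15,120
  CHF 96,500 × 22% = CHF 21,230
  → CHF 38,310

Alternative floor tax:
  Adjusted income: CHF 208,500 + CHF 11,700 + CHF 36,000 = CHF 256,200
  Less exemption CHF 47,000 → base CHF 209,200
  CHF 209,200 × 24% = CHF 50,208

CHF 50,208 > CHF 38,310, so the alternative floor tax is the binding amount.

CHF 50,208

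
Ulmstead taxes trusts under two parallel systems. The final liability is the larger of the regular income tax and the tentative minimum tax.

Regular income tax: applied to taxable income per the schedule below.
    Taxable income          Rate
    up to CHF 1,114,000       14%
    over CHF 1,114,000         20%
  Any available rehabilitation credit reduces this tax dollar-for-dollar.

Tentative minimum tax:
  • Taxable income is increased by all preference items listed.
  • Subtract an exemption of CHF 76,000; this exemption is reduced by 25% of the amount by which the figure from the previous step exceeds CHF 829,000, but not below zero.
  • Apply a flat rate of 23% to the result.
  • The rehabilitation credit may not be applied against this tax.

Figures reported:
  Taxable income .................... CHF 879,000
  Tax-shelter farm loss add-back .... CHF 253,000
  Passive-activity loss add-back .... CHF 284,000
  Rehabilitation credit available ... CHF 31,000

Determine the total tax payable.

CHF 325,680

Regular income tax:
  CHF 879,000 × 14% = CHF 123,060
  Less rehabilitation credit CHF 31,000 → CHF 92,060

Tentative minimum tax:
  Adjusted income: CHF 879,000 + CHF 253,000 + CHF 284,000 = CHF 1,416,000
  Exemption: 25% × (CHF 1,416,000 − CHF 829,000) = CHF 146,750 ≥ CHF 76,000, so the exemption is fully phased out
  Base: CHF 1,416,000 − CHF 0 = CHF 1,416,000
  CHF 1,416,000 × 23% = CHF 325,680

CHF 325,680 > CHF 92,060, so the tentative minimum tax is the binding amount.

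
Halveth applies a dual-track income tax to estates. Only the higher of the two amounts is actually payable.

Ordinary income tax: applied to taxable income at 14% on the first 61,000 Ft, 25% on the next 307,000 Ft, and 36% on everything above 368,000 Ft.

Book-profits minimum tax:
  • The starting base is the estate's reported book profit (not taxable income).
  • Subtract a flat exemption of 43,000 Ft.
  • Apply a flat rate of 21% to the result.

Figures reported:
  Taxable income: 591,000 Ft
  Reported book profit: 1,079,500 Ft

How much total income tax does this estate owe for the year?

217,665 Ft

Ordinary income tax:
  61,000 Ft × 14% = 8,540 Ft
  307,000 Ft × 25% = 76,750 Ft
  223,000 Ft × 36% = 80,280 Ft
  → 165,570 Ft

Book-profits minimum tax:
  Base (reported book profit): 1,079,500 Ft
  Less exemption 43,000 Ft → base 1,036,500 Ft
  1,036,500 Ft × 21% = 217,665 Ft

217,665 Ft > 165,570 Ft, so the book-profits minimum tax is the binding amount.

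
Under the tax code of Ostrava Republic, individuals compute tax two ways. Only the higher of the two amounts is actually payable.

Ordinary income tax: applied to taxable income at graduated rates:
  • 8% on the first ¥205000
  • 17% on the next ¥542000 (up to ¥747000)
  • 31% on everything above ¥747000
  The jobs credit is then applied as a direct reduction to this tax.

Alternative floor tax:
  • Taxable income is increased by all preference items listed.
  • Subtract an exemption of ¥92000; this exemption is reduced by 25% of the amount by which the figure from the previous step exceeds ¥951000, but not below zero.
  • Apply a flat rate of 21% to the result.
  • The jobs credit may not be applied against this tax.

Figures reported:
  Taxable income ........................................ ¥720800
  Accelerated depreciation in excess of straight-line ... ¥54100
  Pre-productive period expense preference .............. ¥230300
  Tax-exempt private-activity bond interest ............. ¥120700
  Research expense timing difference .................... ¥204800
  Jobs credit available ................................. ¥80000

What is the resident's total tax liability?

Alternative floor tax:
  Adjusted income: ¥720800 + ¥54100 + ¥230300 + ¥120700 + ¥204800 = ¥1330700
  Exemption: 25% × (¥1330700 − ¥951000) = ¥94925 ≥ ¥92000, so the exemption is fully phased out
  Base: ¥1330700 − ¥0 = ¥1330700
  ¥1330700 × 21% = ¥279447

Ordinary income tax:
  ¥205000 × 8% = ¥16400
  ¥515800 × 17% = ¥87686
  → ¥104086
  Less jobs credit ¥80000 → ¥24086

¥279447 > ¥24086, so the alternative floor tax is the binding amount.

¥279447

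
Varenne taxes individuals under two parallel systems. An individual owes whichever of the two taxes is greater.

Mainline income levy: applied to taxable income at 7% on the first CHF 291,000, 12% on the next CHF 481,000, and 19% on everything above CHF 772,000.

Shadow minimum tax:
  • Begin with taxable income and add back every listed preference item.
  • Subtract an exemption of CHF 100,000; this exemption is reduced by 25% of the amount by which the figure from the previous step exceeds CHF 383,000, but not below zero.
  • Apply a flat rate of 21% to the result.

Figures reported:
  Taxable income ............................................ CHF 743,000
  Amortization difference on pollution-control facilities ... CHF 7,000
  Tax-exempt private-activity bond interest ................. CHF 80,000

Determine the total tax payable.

Shadow minimum tax:
  Adjusted income: CHF 743,000 + CHF 7,000 + CHF 80,000 = CHF 830,000
  Exemption: 25% × (CHF 830,000 − CHF 383,000) = CHF 111,750 ≥ CHF 100,000, so the exemption is fully phased out
  Base: CHF 830,000 − CHF 0 = CHF 830,000
  CHF 830,000 × 21% = CHF 174,300

Mainline income levy:
  CHF 291,000 × 7% = CHF 20,370
  CHF 452,000 × 12% = CHF 54,240
  → CHF 74,610

CHF 174,300 > CHF 74,610, so the shadow minimum tax is the binding amount.

CHF 174,300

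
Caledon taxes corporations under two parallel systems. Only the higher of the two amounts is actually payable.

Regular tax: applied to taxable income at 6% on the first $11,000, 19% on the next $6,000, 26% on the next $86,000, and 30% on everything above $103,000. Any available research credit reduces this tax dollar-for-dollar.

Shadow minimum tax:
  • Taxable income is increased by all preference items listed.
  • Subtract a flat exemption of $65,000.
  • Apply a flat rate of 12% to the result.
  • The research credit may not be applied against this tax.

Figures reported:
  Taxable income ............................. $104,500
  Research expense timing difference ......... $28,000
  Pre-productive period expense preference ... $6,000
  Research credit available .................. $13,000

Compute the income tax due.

$11,610

Shadow minimum tax:
  Adjusted income: $104,500 + $28,000 + $6,000 = $138,500
  Less exemption $65,000 → base $73,500
  $73,500 × 12% = $8,820

Regular tax:
  $11,000 × 6% = $660
  $6,000 × 19% = $1,140
  $86,000 × 26% = $22,360
  $1,500 × 30% = $450
  → $24,610
  Less research credit $13,000 → $11,610

$11,610 > $8,820, so the regular tax governs.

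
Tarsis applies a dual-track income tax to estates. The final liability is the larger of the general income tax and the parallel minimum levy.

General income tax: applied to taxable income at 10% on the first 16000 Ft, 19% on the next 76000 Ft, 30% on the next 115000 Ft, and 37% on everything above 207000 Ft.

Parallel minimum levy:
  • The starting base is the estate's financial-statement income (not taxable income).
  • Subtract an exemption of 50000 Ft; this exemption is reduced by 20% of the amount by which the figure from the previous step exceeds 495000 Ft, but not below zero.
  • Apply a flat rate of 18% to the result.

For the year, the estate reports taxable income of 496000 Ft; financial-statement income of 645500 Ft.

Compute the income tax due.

Parallel minimum levy:
  Base (financial-statement income): 645500 Ft
  Exemption: 50000 Ft − 20% × (645500 Ft − 495000 Ft) = 50000 Ft − 30100 Ft = 19900 Ft
  Base: 645500 Ft − 19900 Ft = 625600 Ft
  625600 Ft × 18% = 112608 Ft

General income tax:
  16000 Ft × 10% = 1600 Ft
  76000 Ft × 19% = 14440 Ft
  115000 Ft × 30% = 34500 Ft
  289000 Ft × 37% = 106930 Ft
  → 157470 Ft

157470 Ft > 112608 Ft, so the general income tax governs.

157470 Ft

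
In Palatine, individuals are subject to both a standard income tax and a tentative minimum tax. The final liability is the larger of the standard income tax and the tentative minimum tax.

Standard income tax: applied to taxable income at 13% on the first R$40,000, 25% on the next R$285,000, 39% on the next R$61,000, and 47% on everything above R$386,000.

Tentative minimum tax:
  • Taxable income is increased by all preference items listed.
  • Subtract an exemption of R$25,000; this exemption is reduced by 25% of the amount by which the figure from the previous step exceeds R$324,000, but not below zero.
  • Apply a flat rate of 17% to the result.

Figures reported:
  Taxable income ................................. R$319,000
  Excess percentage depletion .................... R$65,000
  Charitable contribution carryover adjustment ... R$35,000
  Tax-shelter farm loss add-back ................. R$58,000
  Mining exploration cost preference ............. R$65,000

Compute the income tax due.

Tentative minimum tax:
  Adjusted income: R$319,000 + R$65,000 + R$35,000 + R$58,000 + R$65,000 = R$542,000
  Exemption: 25% × (R$542,000 − R$324,000) = R$54,500 ≥ R$25,000, so the exemption is fully phased out
  Base: R$542,000 − R$0 = R$542,000
  R$542,000 × 17% = R$92,140

Standard income tax:
  R$40,000 × 13% = R$5,200
  R$279,000 × 25% = R$69,750
  → R$74,950

R$92,140 > R$74,950, so the tentative minimum tax is the binding amount.

R$92,140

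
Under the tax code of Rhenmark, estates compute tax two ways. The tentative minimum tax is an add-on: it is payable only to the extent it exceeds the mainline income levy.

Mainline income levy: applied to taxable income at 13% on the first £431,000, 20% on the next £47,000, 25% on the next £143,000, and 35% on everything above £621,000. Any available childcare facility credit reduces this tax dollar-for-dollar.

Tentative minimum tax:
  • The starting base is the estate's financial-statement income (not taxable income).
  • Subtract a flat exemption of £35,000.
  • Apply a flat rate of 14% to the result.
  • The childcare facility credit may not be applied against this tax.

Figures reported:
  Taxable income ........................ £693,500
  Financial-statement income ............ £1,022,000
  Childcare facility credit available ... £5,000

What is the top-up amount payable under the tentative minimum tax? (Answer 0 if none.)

£16,625

Mainline income levy:
  £431,000 × 13% = £56,030
  £47,000 × 20% = £9,400
  £143,000 × 25% = £35,750
  £72,500 × 35% = £25,375
  → £126,555
  Less childcare facility credit £5,000 → £121,555

Tentative minimum tax:
  Base (financial-statement income): £1,022,000
  Less exemption £35,000 → base £987,000
  £987,000 × 14% = £138,180

Excess of tentative minimum tax over mainline income levy: £138,180 − £121,555 = £16,625.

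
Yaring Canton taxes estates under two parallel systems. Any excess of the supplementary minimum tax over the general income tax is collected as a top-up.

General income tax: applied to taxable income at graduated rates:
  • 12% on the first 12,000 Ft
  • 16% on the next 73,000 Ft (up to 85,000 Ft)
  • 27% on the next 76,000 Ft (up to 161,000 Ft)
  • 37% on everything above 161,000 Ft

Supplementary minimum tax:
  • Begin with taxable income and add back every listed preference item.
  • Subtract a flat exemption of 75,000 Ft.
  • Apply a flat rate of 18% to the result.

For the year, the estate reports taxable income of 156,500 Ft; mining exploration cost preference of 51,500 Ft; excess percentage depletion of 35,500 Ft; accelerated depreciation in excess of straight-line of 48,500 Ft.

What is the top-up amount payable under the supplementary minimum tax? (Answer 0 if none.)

6,635 Ft

Supplementary minimum tax:
  Adjusted income: 156,500 Ft + 51,500 Ft + 35,500 Ft + 48,500 Ft = 292,000 Ft
  Less exemption 75,000 Ft → base 217,000 Ft
  217,000 Ft × 18% = 39,060 Ft

General income tax:
  12,000 Ft × 12% = 1,440 Ft
  73,000 Ft × 16% = 11,680 Ft
  71,500 Ft × 27% = 19,305 Ft
  → 32,425 Ft

Excess of supplementary minimum tax over general income tax: 39,060 Ft − 32,425 Ft = 6,635 Ft.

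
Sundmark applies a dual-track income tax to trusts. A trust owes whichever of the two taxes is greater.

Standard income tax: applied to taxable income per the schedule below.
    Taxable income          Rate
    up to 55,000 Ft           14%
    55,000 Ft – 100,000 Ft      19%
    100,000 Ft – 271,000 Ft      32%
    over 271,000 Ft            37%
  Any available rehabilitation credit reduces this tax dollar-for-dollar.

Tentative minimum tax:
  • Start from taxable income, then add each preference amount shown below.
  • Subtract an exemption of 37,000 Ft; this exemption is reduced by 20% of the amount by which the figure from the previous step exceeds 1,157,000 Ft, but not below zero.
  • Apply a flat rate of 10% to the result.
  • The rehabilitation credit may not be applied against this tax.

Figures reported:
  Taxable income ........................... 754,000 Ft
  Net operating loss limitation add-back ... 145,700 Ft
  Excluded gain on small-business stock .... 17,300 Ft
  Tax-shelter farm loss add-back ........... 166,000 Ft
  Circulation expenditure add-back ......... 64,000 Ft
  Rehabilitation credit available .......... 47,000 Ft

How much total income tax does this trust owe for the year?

Tentative minimum tax:
  Adjusted income: 754,000 Ft + 145,700 Ft + 17,300 Ft + 166,000 Ft + 64,000 Ft = 1,147,000 Ft
  Exemption: 1,147,000 Ft ≤ 1,157,000 Ft, so full 37,000 Ft applies
  Base: 1,147,000 Ft − 37,000 Ft = 1,110,000 Ft
  1,110,000 Ft × 10% = 111,000 Ft

Standard income tax:
  55,000 Ft × 14% = 7,700 Ft
  45,000 Ft × 19% = 8,550 Ft
  171,000 Ft × 32% = 54,720 Ft
  483,000 Ft × 37% = 178,710 Ft
  → 249,680 Ft
  Less rehabilitation credit 47,000 Ft → 202,680 Ft

202,680 Ft > 111,000 Ft, so the standard income tax governs.

202,680 Ft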